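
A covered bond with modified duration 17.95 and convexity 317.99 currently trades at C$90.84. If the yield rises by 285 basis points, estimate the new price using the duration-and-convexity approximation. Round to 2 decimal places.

C$56.10

Duration effect: -D_mod·Δy = -17.95 × (+0.0285) = -0.511575
Convexity effect: ½·C·(Δy)² = 0.5 × 317.99 × (0.0285)² = +0.12914368875
ΔP/P ≈ -0.511575 + 0.12914368875 = -0.38243131125
New price ≈ 90.84 × (1 - 0.38243131125) = 56.09993968605.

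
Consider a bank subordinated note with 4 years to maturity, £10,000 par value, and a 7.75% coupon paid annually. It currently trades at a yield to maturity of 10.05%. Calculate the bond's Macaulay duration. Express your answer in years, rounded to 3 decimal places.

Periodic yield y = 0.1005. Discount each cash flow and weight by its year:
  t   CF        PV=CF/(1+0.1005)^t    t·PV
  1       775.00       704.2254       704.2254
  2       775.00       639.9140     1,279.8280
  3       775.00       581.4757     1,744.4271
  4    10,775.00     7,346.1043    29,384.4173
  Σ                  9,271.7194    33,112.8977
Price P = Σ PV = 9,271.7194.
Macaulay duration = Σ(t·PV) / P = 33,112.8977 / 9,271.7194 = 3.57139 years.

3.571 years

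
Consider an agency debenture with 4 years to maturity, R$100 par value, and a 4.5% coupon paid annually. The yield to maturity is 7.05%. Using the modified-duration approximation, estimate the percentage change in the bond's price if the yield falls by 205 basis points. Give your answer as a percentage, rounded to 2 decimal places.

Periodic yield y = 0.0705. Modified duration first:
  t   CF        PV=CF/(1+0.0705)^t    t·PV
  1         4.50         4.2036         4.2036
  2         4.50         3.9268         7.8536
  3         4.50         3.6682        11.0046
  4       104.50        79.5737       318.2948
  Σ                     91.3724       341.3567
P = 91.3724; D_Mac = 3.73589 yrs; D_mod = 3.73589/(1+0.0705) = 3.48985 yrs.
ΔP/P ≈ -D_mod · Δy = -3.48985 × (-0.0205) = +0.071542 = +7.1542%.

+7.15%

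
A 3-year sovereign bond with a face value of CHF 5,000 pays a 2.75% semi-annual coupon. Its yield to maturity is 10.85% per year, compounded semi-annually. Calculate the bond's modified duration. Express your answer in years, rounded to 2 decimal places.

Periodic yield y = 0.05425. First find Macaulay duration:
  t   CF        PV=CF/(1+0.05425)^t    t·PV
  1        68.75        65.2122        65.2122
  2        68.75        61.8565       123.7130
  3        68.75        58.6735       176.0205
  4        68.75        55.6542       222.6170
  5        68.75        52.7904       263.9518
  6     5,068.75     3,691.8089    22,150.8535
  Σ                  3,985.9958    23,002.3680
P = 3,985.9958; Macaulay duration = 23,002.3680 / 3,985.9958 = 5.77080 half-year periods = 2.88540 years.
Modified duration = D_Mac / (1 + y) = 2.88540 / 1.05425 = 2.73692 years.

2.74 years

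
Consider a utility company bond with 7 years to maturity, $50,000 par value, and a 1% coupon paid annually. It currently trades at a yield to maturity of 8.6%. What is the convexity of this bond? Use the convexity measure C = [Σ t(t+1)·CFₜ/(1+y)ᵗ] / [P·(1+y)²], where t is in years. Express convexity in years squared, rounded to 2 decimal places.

With y = 0.086:
  t   CF        PV=CF/(1+0.086)^t    t·PV        t(t+1)·PV
  1       500.00       460.4052       460.4052         920.8103
  2       500.00       423.9458       847.8916       2,543.6749
  3       500.00       390.3737     1,171.1210       4,684.4842
  4       500.00       359.4601     1,437.8404       7,189.2022
  5       500.00       330.9946     1,654.9729       9,929.8373
  6       500.00       304.7832     1,828.6993      12,800.8952
  7    50,500.00    28,345.4007   198,417.8052   1,587,342.4416
  Σ                 30,615.3633   205,818.7357   1,625,411.3457
P = 30,615.3633.
Convexity = Σ t(t+1)·PV / [P·(1+y)²] = 1,625,411.3457 / (30,615.3633 × 1.179396) = 45.01572.

45.02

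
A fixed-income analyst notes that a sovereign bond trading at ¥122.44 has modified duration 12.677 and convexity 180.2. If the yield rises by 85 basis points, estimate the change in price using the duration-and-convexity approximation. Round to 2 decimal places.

-¥12.40

Duration effect: -D_mod·Δy = -12.677 × (+0.0085) = -0.1077545
Convexity effect: ½·C·(Δy)² = 0.5 × 180.2 × (0.0085)² = +0.006509725
ΔP/P ≈ -0.1077545 + 0.006509725 = -0.101244775
ΔP ≈ 122.44 × (-0.101244775) = -12.396410251.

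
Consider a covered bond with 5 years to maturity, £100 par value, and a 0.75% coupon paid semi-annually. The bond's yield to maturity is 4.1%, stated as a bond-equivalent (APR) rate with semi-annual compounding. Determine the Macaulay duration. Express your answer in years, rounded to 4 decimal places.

4.9078 years

Periodic yield y = 0.0205. Discount each cash flow and weight by its period:
  t   CF        PV=CF/(1+0.0205)^t    t·PV
  1        0.375         0.3675         0.3675
  2        0.375         0.3601         0.7202
  3        0.375         0.3529         1.0586
  4        0.375         0.3458         1.3831
  5        0.375         0.3388         1.6941
  6        0.375         0.3320         1.9921
  7        0.375         0.3253         2.2774
  8        0.375         0.3188         2.5505
  9        0.375         0.3124         2.8116
  10     100.375        81.9399       819.3991
  Σ                     84.9935       834.2539
Price P = Σ PV = 84.9935.
Macaulay duration = Σ(t·PV) / P = 834.2539 / 84.9935 = 9.81551 half-year periods.
In years: 9.81551 / 2 = 4.90775 years.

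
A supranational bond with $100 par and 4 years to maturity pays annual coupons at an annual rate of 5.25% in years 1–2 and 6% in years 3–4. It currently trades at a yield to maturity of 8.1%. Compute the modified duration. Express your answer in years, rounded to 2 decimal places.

3.41 years

Periodic yield y = 0.081. First find Macaulay duration:
  t   CF        PV=CF/(1+0.081)^t    t·PV
  1         5.25         4.8566         4.8566
  2         5.25         4.4927         8.9854
  3         6.00         4.7498        14.2494
  4       106.00        77.6253       310.5011
  Σ                     91.7244       338.5924
P = 91.7244; Macaulay duration = 338.5924 / 91.7244 = 3.69141 years.
Modified duration = D_Mac / (1 + y) = 3.69141 / 1.081 = 3.41481 years.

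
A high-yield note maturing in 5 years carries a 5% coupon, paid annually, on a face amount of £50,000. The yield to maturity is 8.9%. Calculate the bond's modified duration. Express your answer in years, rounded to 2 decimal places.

Periodic yield y = 0.089. First find Macaulay duration:
  t   CF        PV=CF/(1+0.089)^t    t·PV
  1     2,500.00     2,295.6841     2,295.6841
  2     2,500.00     2,108.0662     4,216.1324
  3     2,500.00     1,935.7817     5,807.3450
  4     2,500.00     1,777.5773     7,110.3091
  5    52,500.00    34,278.3497   171,391.7483
  Σ                 42,395.4589   190,821.2190
P = 42,395.4589; Macaulay duration = 190,821.2190 / 42,395.4589 = 4.50098 years.
Modified duration = D_Mac / (1 + y) = 4.50098 / 1.089 = 4.13313 years.

4.13 years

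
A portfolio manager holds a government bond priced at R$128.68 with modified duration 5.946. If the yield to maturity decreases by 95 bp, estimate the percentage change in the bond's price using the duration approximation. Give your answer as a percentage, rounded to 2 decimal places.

+5.65%

Duration approximation: ΔP/P ≈ -D_mod · Δy = -5.946 × (-0.0095) = +0.056487.
As a percentage: +5.6487%.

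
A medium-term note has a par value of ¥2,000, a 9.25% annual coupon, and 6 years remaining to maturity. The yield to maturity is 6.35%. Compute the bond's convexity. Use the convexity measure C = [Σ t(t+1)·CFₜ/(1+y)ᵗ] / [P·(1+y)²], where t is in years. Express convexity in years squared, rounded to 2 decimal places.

28.50

With y = 0.0635:
  t   CF        PV=CF/(1+0.0635)^t    t·PV        t(t+1)·PV
  1       185.00       173.9539       173.9539         347.9079
  2       185.00       163.5674       327.1348         981.4044
  3       185.00       153.8010       461.4031       1,845.6124
  4       185.00       144.6178       578.4712       2,892.3560
  5       185.00       135.9829       679.9144       4,079.4866
  6     2,185.00     1,510.1722     9,061.0333      63,427.2331
  Σ                  2,282.0953    11,281.9107      73,574.0003
P = 2,282.0953.
Convexity = Σ t(t+1)·PV / [P·(1+y)²] = 73,574.0003 / (2,282.0953 × 1.131032) = 28.50464.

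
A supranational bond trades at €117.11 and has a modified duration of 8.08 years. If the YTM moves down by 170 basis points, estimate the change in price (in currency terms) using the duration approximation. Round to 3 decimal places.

+€16.086

Duration approximation: ΔP/P ≈ -D_mod · Δy = -8.08 × (-0.017) = +0.137360.
ΔP ≈ 117.11 × (+0.137360) = +16.0862296.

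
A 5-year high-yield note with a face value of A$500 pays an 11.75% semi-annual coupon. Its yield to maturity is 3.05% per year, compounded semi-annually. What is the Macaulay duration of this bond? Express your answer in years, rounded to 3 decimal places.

4.107 years

Periodic yield y = 0.01525. Discount each cash flow and weight by its period:
  t   CF        PV=CF/(1+0.01525)^t    t·PV
  1       29.375        28.9338        28.9338
  2       29.375        28.4991        56.9983
  3       29.375        28.0711        84.2132
  4       29.375        27.6494       110.5976
  5       29.375        27.2341       136.1705
  6       29.375        26.8250       160.9501
  7       29.375        26.4221       184.9545
  8       29.375        26.0252       208.2015
  9       29.375        25.6343       230.7084
  10     529.375       455.0231     4,550.2310
  Σ                    700.3171     5,751.9588
Price P = Σ PV = 700.3171.
Macaulay duration = Σ(t·PV) / P = 5,751.9588 / 700.3171 = 8.21336 half-year periods.
In years: 8.21336 / 2 = 4.10668 years.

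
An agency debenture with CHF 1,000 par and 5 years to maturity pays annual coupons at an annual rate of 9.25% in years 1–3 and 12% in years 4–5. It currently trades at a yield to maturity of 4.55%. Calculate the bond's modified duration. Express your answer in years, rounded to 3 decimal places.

Periodic yield y = 0.0455. First find Macaulay duration:
  t   CF        PV=CF/(1+0.0455)^t    t·PV
  1        92.50        88.4744        88.4744
  2        92.50        84.6240       169.2480
  3        92.50        80.9412       242.8236
  4       120.00       100.4350       401.7400
  5     1,120.00       896.5981     4,482.9907
  Σ                  1,251.0728     5,385.2768
P = 1,251.0728; Macaulay duration = 5,385.2768 / 1,251.0728 = 4.30453 years.
Modified duration = D_Mac / (1 + y) = 4.30453 / 1.0455 = 4.11719 years.

4.117 years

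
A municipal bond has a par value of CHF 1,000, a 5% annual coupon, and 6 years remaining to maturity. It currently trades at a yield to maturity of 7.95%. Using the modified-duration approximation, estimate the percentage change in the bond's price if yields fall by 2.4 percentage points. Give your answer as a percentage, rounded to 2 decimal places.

Periodic yield y = 0.0795. Modified duration first:
  t   CF        PV=CF/(1+0.0795)^t    t·PV
  1        50.00        46.3177        46.3177
  2        50.00        42.9067        85.8133
  3        50.00        39.7468       119.2404
  4        50.00        36.8196       147.2785
  5        50.00        34.1080       170.5402
  6     1,050.00       663.5191     3,981.1145
  Σ                    863.4179     4,550.3047
P = 863.4179; D_Mac = 5.27011 yrs; D_mod = 5.27011/(1+0.0795) = 4.88199 yrs.
ΔP/P ≈ -D_mod · Δy = -4.88199 × (-0.024) = +0.117168 = +11.7168%.

+11.72%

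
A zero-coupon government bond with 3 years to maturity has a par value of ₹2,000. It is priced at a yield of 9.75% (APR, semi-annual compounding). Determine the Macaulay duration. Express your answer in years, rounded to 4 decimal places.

3.0000 years

A zero-coupon bond has a single cash flow at maturity, so its Macaulay duration equals its maturity: 3 years.
(Equivalently: 6 semi-annual periods ÷ 2 = 3 years.)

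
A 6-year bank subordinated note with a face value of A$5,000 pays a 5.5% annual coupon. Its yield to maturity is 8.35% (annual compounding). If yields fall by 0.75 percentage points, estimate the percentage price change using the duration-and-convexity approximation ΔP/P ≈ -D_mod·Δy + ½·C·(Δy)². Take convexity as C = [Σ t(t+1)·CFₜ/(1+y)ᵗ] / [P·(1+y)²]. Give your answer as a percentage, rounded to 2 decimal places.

With y = 0.0835:
  t   CF        PV=CF/(1+0.0835)^t    t·PV        t(t+1)·PV
  1       275.00       253.8071       253.8071         507.6142
  2       275.00       234.2474       468.4949       1,405.4847
  3       275.00       216.1951       648.5854       2,594.3418
  4       275.00       199.5341       798.1362       3,990.6811
  5       275.00       184.1570       920.7848       5,524.7085
  6     5,275.00     3,260.2355    19,561.4129     136,929.8904
  Σ                  4,348.1762    22,651.2213     150,952.7207
P = 4,348.1762; D_Mac = 5.20936 yrs; D_mod = 4.80790 yrs; C = 29.57168.
Duration effect: -4.80790 × (-0.0075) = +0.036059
Convexity effect: 0.5 × 29.57168 × (-0.0075)² = +0.0008317
ΔP/P ≈ +0.036059 + 0.0008317 = +0.036891 = +3.6891%.

+3.69%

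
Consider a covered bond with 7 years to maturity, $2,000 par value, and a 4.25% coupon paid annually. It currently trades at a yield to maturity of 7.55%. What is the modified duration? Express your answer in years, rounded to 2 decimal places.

5.68 years

Periodic yield y = 0.0755. First find Macaulay duration:
  t   CF        PV=CF/(1+0.0755)^t    t·PV
  1        85.00        79.0330        79.0330
  2        85.00        73.4849       146.9698
  3        85.00        68.3263       204.9788
  4        85.00        63.5298       254.1191
  5        85.00        59.0700       295.3499
  6        85.00        54.9233       329.5397
  7     2,085.00     1,252.6598     8,768.6189
  Σ                  1,651.0270    10,078.6092
P = 1,651.0270; Macaulay duration = 10,078.6092 / 1,651.0270 = 6.10445 years.
Modified duration = D_Mac / (1 + y) = 6.10445 / 1.0755 = 5.67592 years.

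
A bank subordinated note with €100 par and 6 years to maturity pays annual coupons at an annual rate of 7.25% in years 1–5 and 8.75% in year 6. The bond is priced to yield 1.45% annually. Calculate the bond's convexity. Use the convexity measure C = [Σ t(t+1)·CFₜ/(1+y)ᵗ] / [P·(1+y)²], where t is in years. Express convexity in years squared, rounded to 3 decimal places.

With y = 0.0145:
  t   CF        PV=CF/(1+0.0145)^t    t·PV        t(t+1)·PV
  1         7.25         7.1464         7.1464          14.2928
  2         7.25         7.0442        14.0885          42.2654
  3         7.25         6.9436        20.8307          83.3227
  4         7.25         6.8443        27.3772         136.8862
  5         7.25         6.7465        33.7324         202.3946
  6       108.75        99.7509       598.5056       4,189.5391
  Σ                    134.4759       701.6808       4,668.7008
P = 134.4759.
Convexity = Σ t(t+1)·PV / [P·(1+y)²] = 4,668.7008 / (134.4759 × 1.029210) = 33.73242.

33.732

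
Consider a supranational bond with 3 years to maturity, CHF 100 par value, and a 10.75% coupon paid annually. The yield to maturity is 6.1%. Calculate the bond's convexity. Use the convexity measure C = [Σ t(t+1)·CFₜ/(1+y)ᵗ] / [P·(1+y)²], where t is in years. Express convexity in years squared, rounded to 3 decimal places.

With y = 0.061:
  t   CF        PV=CF/(1+0.061)^t    t·PV        t(t+1)·PV
  1        10.75        10.1320        10.1320          20.2639
  2        10.75         9.5494        19.0989          57.2966
  3       110.75        92.7252       278.1755       1,112.7019
  Σ                    112.4065       307.4063       1,190.2624
P = 112.4065.
Convexity = Σ t(t+1)·PV / [P·(1+y)²] = 1,190.2624 / (112.4065 × 1.125721) = 9.40633.

9.406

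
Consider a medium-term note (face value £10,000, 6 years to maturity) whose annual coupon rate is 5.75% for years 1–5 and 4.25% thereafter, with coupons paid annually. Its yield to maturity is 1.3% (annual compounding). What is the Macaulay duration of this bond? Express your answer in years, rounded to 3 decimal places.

Periodic yield y = 0.013. Discount each cash flow and weight by its year:
  t   CF        PV=CF/(1+0.013)^t    t·PV
  1       575.00       567.6209       567.6209
  2       575.00       560.3366     1,120.6731
  3       575.00       553.1457     1,659.4370
  4       575.00       546.0470     2,184.1882
  5       575.00       539.0395     2,695.1977
  6    10,425.00     9,647.6023    57,885.6137
  Σ                 12,413.7920    66,112.7305
Price P = Σ PV = 12,413.7920.
Macaulay duration = Σ(t·PV) / P = 66,112.7305 / 12,413.7920 = 5.32575 years.

5.326 years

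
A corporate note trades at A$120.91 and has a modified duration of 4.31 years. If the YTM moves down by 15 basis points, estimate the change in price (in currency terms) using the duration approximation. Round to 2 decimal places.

+A$0.78

Duration approximation: ΔP/P ≈ -D_mod · Δy = -4.31 × (-0.0015) = +0.006465.
ΔP ≈ 120.91 × (+0.006465) = +0.78168315.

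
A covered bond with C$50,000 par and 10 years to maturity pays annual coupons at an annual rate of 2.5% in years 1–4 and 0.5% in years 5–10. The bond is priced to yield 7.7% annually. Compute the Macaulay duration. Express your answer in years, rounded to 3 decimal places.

8.821 years

Periodic yield y = 0.077. Discount each cash flow and weight by its year:
  t   CF        PV=CF/(1+0.077)^t    t·PV
  1     1,250.00     1,160.6314     1,160.6314
  2     1,250.00     1,077.6522     2,155.3043
  3     1,250.00     1,000.6055     3,001.8166
  4     1,250.00       929.0674     3,716.2694
  5       250.00       172.5288       862.6438
  6       250.00       160.1938       961.1630
  7       250.00       148.7408     1,041.1855
  8       250.00       138.1066     1,104.8527
  9       250.00       128.2327     1,154.0940
  10   50,250.00    23,932.0021   239,320.0215
  Σ                 28,847.7612   254,477.9822
Price P = Σ PV = 28,847.7612.
Macaulay duration = Σ(t·PV) / P = 254,477.9822 / 28,847.7612 = 8.82141 years.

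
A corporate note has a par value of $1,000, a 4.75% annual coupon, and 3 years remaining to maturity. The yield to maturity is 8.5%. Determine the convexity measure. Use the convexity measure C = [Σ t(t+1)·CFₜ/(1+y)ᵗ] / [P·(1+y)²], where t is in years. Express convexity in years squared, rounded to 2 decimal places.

With y = 0.085:
  t   CF        PV=CF/(1+0.085)^t    t·PV        t(t+1)·PV
  1        47.50        43.7788        43.7788          87.5576
  2        47.50        40.3491        80.6983         242.0948
  3     1,047.50       820.0962     2,460.2887       9,841.1548
  Σ                    904.2242     2,584.7658      10,170.8072
P = 904.2242.
Convexity = Σ t(t+1)·PV / [P·(1+y)²] = 10,170.8072 / (904.2242 × 1.177225) = 9.55476.

9.55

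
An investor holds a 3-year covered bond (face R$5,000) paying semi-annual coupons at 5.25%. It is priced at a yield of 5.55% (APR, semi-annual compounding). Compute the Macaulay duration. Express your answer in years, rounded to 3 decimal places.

Periodic yield y = 0.02775. Discount each cash flow and weight by its period:
  t   CF        PV=CF/(1+0.02775)^t    t·PV
  1       131.25       127.7062       127.7062
  2       131.25       124.2580       248.5160
  3       131.25       120.9029       362.7088
  4       131.25       117.6385       470.5539
  5       131.25       114.4621       572.3107
  6     5,131.25     4,354.0986    26,124.5917
  Σ                  4,959.0663    27,906.3873
Price P = Σ PV = 4,959.0663.
Macaulay duration = Σ(t·PV) / P = 27,906.3873 / 4,959.0663 = 5.62735 half-year periods.
In years: 5.62735 / 2 = 2.81367 years.

2.814 years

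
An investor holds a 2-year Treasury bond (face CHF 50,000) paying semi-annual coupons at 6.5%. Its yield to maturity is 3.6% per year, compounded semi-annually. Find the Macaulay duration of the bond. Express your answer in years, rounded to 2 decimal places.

1.91 years

Periodic yield y = 0.018. Discount each cash flow and weight by its period:
  t   CF        PV=CF/(1+0.018)^t    t·PV
  1     1,625.00     1,596.2672     1,596.2672
  2     1,625.00     1,568.0424     3,136.0849
  3     1,625.00     1,540.3167     4,620.9502
  4    51,625.00    48,069.4278   192,277.7113
  Σ                 52,774.0542   201,631.0135
Price P = Σ PV = 52,774.0542.
Macaulay duration = Σ(t·PV) / P = 201,631.0135 / 52,774.0542 = 3.82065 half-year periods.
In years: 3.82065 / 2 = 1.91032 years.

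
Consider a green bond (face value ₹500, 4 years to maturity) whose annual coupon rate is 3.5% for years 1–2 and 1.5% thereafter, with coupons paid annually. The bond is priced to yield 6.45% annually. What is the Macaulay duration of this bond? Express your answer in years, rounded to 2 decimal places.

Periodic yield y = 0.0645. Discount each cash flow and weight by its year:
  t   CF        PV=CF/(1+0.0645)^t    t·PV
  1        17.50        16.4396        16.4396
  2        17.50        15.4435        30.8871
  3         7.50         6.2176        18.6529
  4       507.50       395.2332     1,580.9327
  Σ                    433.3340     1,646.9122
Price P = Σ PV = 433.3340.
Macaulay duration = Σ(t·PV) / P = 1,646.9122 / 433.3340 = 3.80056 years.

3.80 years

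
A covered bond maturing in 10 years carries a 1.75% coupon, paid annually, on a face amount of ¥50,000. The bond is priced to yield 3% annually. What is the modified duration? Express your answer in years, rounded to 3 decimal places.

8.939 years

Periodic yield y = 0.03. First find Macaulay duration:
  t   CF        PV=CF/(1+0.03)^t    t·PV
  1       875.00       849.5146       849.5146
  2       875.00       824.7714     1,649.5428
  3       875.00       800.7490     2,402.2469
  4       875.00       777.4262     3,109.7047
  5       875.00       754.7827     3,773.9134
  6       875.00       732.7987     4,396.7923
  7       875.00       711.4551     4,980.1855
  8       875.00       690.7331     5,525.8646
  9       875.00       670.6146     6,035.5318
  10   50,875.00    37,855.7779   378,557.7792
  Σ                 44,668.6232   411,281.0758
P = 44,668.6232; Macaulay duration = 411,281.0758 / 44,668.6232 = 9.20738 years.
Modified duration = D_Mac / (1 + y) = 9.20738 / 1.03 = 8.93921 years.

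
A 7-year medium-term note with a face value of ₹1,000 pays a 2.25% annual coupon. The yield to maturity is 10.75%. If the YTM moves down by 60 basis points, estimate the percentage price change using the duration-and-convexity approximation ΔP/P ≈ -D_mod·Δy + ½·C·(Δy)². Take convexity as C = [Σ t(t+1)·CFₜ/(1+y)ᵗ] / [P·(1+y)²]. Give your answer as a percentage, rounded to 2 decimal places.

With y = 0.1075:
  t   CF        PV=CF/(1+0.1075)^t    t·PV        t(t+1)·PV
  1        22.50        20.3160        20.3160          40.6321
  2        22.50        18.3440        36.6881         110.0643
  3        22.50        16.5635        49.6904         198.7616
  4        22.50        14.9557        59.8229         299.1146
  5        22.50        13.5040        67.5202         405.1213
  6        22.50        12.1933        73.1596         512.1172
  7     1,022.50       500.3307     3,502.3151      28,018.5205
  Σ                    596.2073     3,809.5123      29,584.3316
P = 596.2073; D_Mac = 6.38958 yrs; D_mod = 5.76937 yrs; C = 40.45545.
Duration effect: -5.76937 × (-0.006) = +0.034616
Convexity effect: 0.5 × 40.45545 × (-0.006)² = +0.0007282
ΔP/P ≈ +0.034616 + 0.0007282 = +0.035344 = +3.5344%.

+3.53%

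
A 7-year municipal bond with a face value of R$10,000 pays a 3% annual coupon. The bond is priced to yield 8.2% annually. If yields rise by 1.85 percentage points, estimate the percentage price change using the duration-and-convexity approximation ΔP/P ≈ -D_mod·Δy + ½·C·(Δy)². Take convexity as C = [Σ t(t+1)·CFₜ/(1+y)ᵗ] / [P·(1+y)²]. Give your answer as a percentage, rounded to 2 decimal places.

-10.06%

With y = 0.082:
  t   CF        PV=CF/(1+0.082)^t    t·PV        t(t+1)·PV
  1       300.00       277.2643       277.2643         554.5287
  2       300.00       256.2517       512.5034       1,537.5101
  3       300.00       236.8315       710.4945       2,841.9780
  4       300.00       218.8831       875.5324       4,377.6618
  5       300.00       202.2949     1,011.4745       6,068.8472
  6       300.00       186.9639     1,121.7832       7,852.4826
  7    10,300.00     5,932.6182    41,528.3274     332,226.6189
  Σ                  7,311.1076    46,037.3797     355,459.6273
P = 7,311.1076; D_Mac = 6.29691 yrs; D_mod = 5.81969 yrs; C = 41.52911.
Duration effect: -5.81969 × (+0.0185) = -0.107664
Convexity effect: 0.5 × 41.52911 × (0.0185)² = +0.0071067
ΔP/P ≈ -0.107664 + 0.0071067 = -0.100558 = -10.0558%.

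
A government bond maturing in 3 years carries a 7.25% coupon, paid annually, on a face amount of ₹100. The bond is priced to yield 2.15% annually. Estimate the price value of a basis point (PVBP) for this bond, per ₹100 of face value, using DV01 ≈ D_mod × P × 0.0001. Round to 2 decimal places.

₹0.03

Periodic yield y = 0.0215.
  t   CF        PV=CF/(1+0.0215)^t    t·PV
  1         7.25         7.0974         7.0974
  2         7.25         6.9480        13.8960
  3       107.25       100.6195       301.8585
  Σ                    114.6649       322.8520
P = 114.6649; D_Mac = 2.81561 yrs; D_mod = 2.75635 yrs.
DV01 ≈ 2.75635 × 114.6649 × 0.0001 = 0.031606.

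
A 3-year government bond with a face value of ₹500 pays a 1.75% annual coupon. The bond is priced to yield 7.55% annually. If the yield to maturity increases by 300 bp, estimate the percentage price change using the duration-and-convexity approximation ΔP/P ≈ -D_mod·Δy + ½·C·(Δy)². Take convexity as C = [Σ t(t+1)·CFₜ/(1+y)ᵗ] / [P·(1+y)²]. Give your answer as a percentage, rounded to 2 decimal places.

With y = 0.0755:
  t   CF        PV=CF/(1+0.0755)^t    t·PV        t(t+1)·PV
  1         8.75         8.1358         8.1358          16.2715
  2         8.75         7.5646        15.1292          45.3877
  3       508.75       408.9528     1,226.8584       4,907.4335
  Σ                    424.6532     1,250.1234       4,969.0927
P = 424.6532; D_Mac = 2.94387 yrs; D_mod = 2.73721 yrs; C = 10.11630.
Duration effect: -2.73721 × (+0.03) = -0.082116
Convexity effect: 0.5 × 10.11630 × (0.03)² = +0.0045523
ΔP/P ≈ -0.082116 + 0.0045523 = -0.077564 = -7.7564%.

-7.76%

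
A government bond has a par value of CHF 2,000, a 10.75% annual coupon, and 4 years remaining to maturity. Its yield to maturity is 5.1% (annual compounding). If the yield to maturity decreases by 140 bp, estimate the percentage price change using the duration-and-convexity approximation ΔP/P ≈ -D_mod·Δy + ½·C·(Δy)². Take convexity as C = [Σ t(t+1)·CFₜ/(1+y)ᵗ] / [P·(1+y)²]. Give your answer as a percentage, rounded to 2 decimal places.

With y = 0.051:
  t   CF        PV=CF/(1+0.051)^t    t·PV        t(t+1)·PV
  1       215.00       204.5671       204.5671         409.1342
  2       215.00       194.6404       389.2808       1,167.8425
  3       215.00       185.1954       555.5863       2,222.3454
  4     2,215.00     1,815.3604     7,261.4417      36,307.2087
  Σ                  2,399.7634     8,410.8760      40,106.5308
P = 2,399.7634; D_Mac = 3.50488 yrs; D_mod = 3.33480 yrs; C = 15.13008.
Duration effect: -3.33480 × (-0.014) = +0.046687
Convexity effect: 0.5 × 15.13008 × (-0.014)² = +0.0014827
ΔP/P ≈ +0.046687 + 0.0014827 = +0.048170 = +4.8170%.

+4.82%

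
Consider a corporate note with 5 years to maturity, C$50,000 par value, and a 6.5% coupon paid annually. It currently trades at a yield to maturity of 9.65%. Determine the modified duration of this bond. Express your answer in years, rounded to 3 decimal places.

3.997 years

Periodic yield y = 0.0965. First find Macaulay duration:
  t   CF        PV=CF/(1+0.0965)^t    t·PV
  1     3,250.00     2,963.9763     2,963.9763
  2     3,250.00     2,703.1247     5,406.2495
  3     3,250.00     2,465.2301     7,395.6902
  4     3,250.00     2,248.2718     8,993.0873
  5    53,250.00    33,595.1382   167,975.6910
  Σ                 43,975.7411   192,734.6942
P = 43,975.7411; Macaulay duration = 192,734.6942 / 43,975.7411 = 4.38275 years.
Modified duration = D_Mac / (1 + y) = 4.38275 / 1.0965 = 3.99704 years.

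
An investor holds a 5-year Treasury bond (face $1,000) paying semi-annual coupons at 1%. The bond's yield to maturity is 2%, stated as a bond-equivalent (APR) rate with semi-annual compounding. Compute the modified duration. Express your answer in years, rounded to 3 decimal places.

4.838 years

Periodic yield y = 0.01. First find Macaulay duration:
  t   CF        PV=CF/(1+0.01)^t    t·PV
  1         5.00         4.9505         4.9505
  2         5.00         4.9015         9.8030
  3         5.00         4.8530        14.5589
  4         5.00         4.8049        19.2196
  5         5.00         4.7573        23.7866
  6         5.00         4.7102        28.2614
  7         5.00         4.6636        32.6451
  8         5.00         4.6174        36.9393
  9         5.00         4.5717        41.1453
  10    1,005.00       909.8134     9,098.1339
  Σ                    952.6435     9,309.4436
P = 952.6435; Macaulay duration = 9,309.4436 / 952.6435 = 9.77222 half-year periods = 4.88611 years.
Modified duration = D_Mac / (1 + y) = 4.88611 / 1.01 = 4.83773 years.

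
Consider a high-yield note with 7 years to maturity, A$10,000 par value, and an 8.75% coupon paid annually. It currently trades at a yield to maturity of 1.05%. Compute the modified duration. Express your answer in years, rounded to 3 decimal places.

5.761 years

Periodic yield y = 0.0105. First find Macaulay duration:
  t   CF        PV=CF/(1+0.0105)^t    t·PV
  1       875.00       865.9080       865.9080
  2       875.00       856.9104     1,713.8208
  3       875.00       848.0063     2,544.0190
  4       875.00       839.1948     3,356.7792
  5       875.00       830.4748     4,152.3740
  6       875.00       821.8454     4,931.0726
  7    10,875.00    10,108.2283    70,757.5979
  Σ                 15,170.5680    88,321.5715
P = 15,170.5680; Macaulay duration = 88,321.5715 / 15,170.5680 = 5.82190 years.
Modified duration = D_Mac / (1 + y) = 5.82190 / 1.0105 = 5.76141 years.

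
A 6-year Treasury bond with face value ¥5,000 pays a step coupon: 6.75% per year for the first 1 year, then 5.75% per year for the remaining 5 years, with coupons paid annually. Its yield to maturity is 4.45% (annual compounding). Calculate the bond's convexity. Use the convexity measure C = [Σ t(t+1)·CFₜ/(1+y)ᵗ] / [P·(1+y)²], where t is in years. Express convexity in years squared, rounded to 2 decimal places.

32.02

With y = 0.0445:
  t   CF        PV=CF/(1+0.0445)^t    t·PV        t(t+1)·PV
  1       337.50       323.1211       323.1211         646.2422
  2       287.50       263.5245       527.0490       1,581.1469
  3       287.50       252.2972       756.8917       3,027.5670
  4       287.50       241.5483       966.1934       4,830.9670
  5       287.50       231.2574     1,156.2870       6,937.7218
  6     5,287.50     4,071.9245    24,431.5469     171,020.8281
  Σ                  5,383.6731    28,161.0890     188,044.4729
P = 5,383.6731.
Convexity = Σ t(t+1)·PV / [P·(1+y)²] = 188,044.4729 / (5,383.6731 × 1.090980) = 32.01585.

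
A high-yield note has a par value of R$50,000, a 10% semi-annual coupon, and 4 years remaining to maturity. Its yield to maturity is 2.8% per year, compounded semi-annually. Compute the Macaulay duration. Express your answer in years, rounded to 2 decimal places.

3.47 years

Periodic yield y = 0.014. Discount each cash flow and weight by its period:
  t   CF        PV=CF/(1+0.014)^t    t·PV
  1     2,500.00     2,465.4832     2,465.4832
  2     2,500.00     2,431.4430     4,862.8861
  3     2,500.00     2,397.8728     7,193.6184
  4     2,500.00     2,364.7661     9,459.0644
  5     2,500.00     2,332.1165    11,660.5823
  6     2,500.00     2,299.9176    13,799.5057
  7     2,500.00     2,268.1633    15,877.1433
  8    52,500.00    46,973.7967   375,790.3732
  Σ                 63,533.5592   441,108.6565
Price P = Σ PV = 63,533.5592.
Macaulay duration = Σ(t·PV) / P = 441,108.6565 / 63,533.5592 = 6.94292 half-year periods.
In years: 6.94292 / 2 = 3.47146 years.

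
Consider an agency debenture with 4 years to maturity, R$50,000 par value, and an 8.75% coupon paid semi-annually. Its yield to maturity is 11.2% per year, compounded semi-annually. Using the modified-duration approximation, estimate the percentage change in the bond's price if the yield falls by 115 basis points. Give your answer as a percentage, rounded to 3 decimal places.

+3.739%

Periodic yield y = 0.056. Modified duration first:
  t   CF        PV=CF/(1+0.056)^t    t·PV
  1     2,187.50     2,071.4962     2,071.4962
  2     2,187.50     1,961.6441     3,923.2883
  3     2,187.50     1,857.6176     5,572.8527
  4     2,187.50     1,759.1075     7,036.4301
  5     2,187.50     1,665.8215     8,329.1076
  6     2,187.50     1,577.4825     9,464.8951
  7     2,187.50     1,493.8281    10,456.7969
  8    52,187.50    33,748.5523   269,988.4181
  Σ                 46,135.5499   316,843.2850
P = 46,135.5499; D_Mac = 6.86766 half-year periods = 3.43383 yrs; D_mod = 3.43383/(1+0.056) = 3.25173 yrs.
ΔP/P ≈ -D_mod · Δy = -3.25173 × (-0.0115) = +0.037395 = +3.7395%.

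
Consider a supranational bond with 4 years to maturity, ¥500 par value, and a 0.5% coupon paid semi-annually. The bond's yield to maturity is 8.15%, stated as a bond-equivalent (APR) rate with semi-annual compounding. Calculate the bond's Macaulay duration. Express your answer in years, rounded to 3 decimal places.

Periodic yield y = 0.04075. Discount each cash flow and weight by its period:
  t   CF        PV=CF/(1+0.04075)^t    t·PV
  1         1.25         1.2011         1.2011
  2         1.25         1.1540         2.3081
  3         1.25         1.1088         3.3265
  4         1.25         1.0654         4.2617
  5         1.25         1.0237         5.1186
  6         1.25         0.9836         5.9018
  7         1.25         0.9451         6.6158
  8       501.25       364.1523     2,913.2182
  Σ                    371.6341     2,941.9517
Price P = Σ PV = 371.6341.
Macaulay duration = Σ(t·PV) / P = 2,941.9517 / 371.6341 = 7.91626 half-year periods.
In years: 7.91626 / 2 = 3.95813 years.

3.958 years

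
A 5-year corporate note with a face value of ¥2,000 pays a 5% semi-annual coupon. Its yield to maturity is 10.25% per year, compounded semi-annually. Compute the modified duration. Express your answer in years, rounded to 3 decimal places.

Periodic yield y = 0.05125. First find Macaulay duration:
  t   CF        PV=CF/(1+0.05125)^t    t·PV
  1        50.00        47.5624        47.5624
  2        50.00        45.2437        90.4874
  3        50.00        43.0380       129.1140
  4        50.00        40.9398       163.7593
  5        50.00        38.9439       194.7197
  6        50.00        37.0454       222.2722
  7        50.00        35.2394       246.6755
  8        50.00        33.5214       268.1711
  9        50.00        31.8872       286.9845
  10    2,050.00     1,243.6374    12,436.3740
  Σ                  1,597.0585    14,086.1200
P = 1,597.0585; Macaulay duration = 14,086.1200 / 1,597.0585 = 8.82004 half-year periods = 4.41002 years.
Modified duration = D_Mac / (1 + y) = 4.41002 / 1.05125 = 4.19502 years.

4.195 years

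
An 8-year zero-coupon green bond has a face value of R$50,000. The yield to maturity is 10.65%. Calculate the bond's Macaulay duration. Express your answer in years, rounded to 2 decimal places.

A zero-coupon bond has a single cash flow at maturity, so its Macaulay duration equals its maturity: 8 years.

8.00 years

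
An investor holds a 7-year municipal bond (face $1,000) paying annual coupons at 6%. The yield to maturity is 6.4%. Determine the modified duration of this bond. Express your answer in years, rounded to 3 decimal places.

Periodic yield y = 0.064. First find Macaulay duration:
  t   CF        PV=CF/(1+0.064)^t    t·PV
  1        60.00        56.3910        56.3910
  2        60.00        52.9990       105.9981
  3        60.00        49.8111       149.4334
  4        60.00        46.8150       187.2599
  5        60.00        43.9990       219.9952
  6        60.00        41.3525       248.1148
  7     1,060.00       686.6169     4,806.3181
  Σ                    977.9845     5,773.5104
P = 977.9845; Macaulay duration = 5,773.5104 / 977.9845 = 5.90348 years.
Modified duration = D_Mac / (1 + y) = 5.90348 / 1.064 = 5.54838 years.

5.548 years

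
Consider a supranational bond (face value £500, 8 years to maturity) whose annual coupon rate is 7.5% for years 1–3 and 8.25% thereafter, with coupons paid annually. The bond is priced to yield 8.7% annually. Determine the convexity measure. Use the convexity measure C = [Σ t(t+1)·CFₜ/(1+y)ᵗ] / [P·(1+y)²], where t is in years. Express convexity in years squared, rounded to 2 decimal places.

With y = 0.087:
  t   CF        PV=CF/(1+0.087)^t    t·PV        t(t+1)·PV
  1        37.50        34.4986        34.4986          68.9972
  2        37.50        31.7375        63.4749         190.4248
  3        37.50        29.1973        87.5919         350.3676
  4        41.25        29.5465       118.1859         590.9296
  5        41.25        27.1817       135.9084         815.4503
  6        41.25        25.0061       150.0369       1,050.2580
  7        41.25        23.0047       161.0331       1,288.2649
  8       541.25       277.6908     2,221.5267      19,993.7406
  Σ                    477.8632     2,972.2564      24,348.4329
P = 477.8632.
Convexity = Σ t(t+1)·PV / [P·(1+y)²] = 24,348.4329 / (477.8632 × 1.181569) = 43.12293.

43.12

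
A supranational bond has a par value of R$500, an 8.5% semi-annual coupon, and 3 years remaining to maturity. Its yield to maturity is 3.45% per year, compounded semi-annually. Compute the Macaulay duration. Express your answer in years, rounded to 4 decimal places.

2.7319 years

Periodic yield y = 0.01725. Discount each cash flow and weight by its period:
  t   CF        PV=CF/(1+0.01725)^t    t·PV
  1        21.25        20.8897        20.8897
  2        21.25        20.5354        41.0708
  3        21.25        20.1872        60.5616
  4        21.25        19.8449        79.3795
  5        21.25        19.5083        97.5417
  6       521.25       470.4136     2,822.4817
  Σ                    571.3791     3,121.9249
Price P = Σ PV = 571.3791.
Macaulay duration = Σ(t·PV) / P = 3,121.9249 / 571.3791 = 5.46384 half-year periods.
In years: 5.46384 / 2 = 2.73192 years.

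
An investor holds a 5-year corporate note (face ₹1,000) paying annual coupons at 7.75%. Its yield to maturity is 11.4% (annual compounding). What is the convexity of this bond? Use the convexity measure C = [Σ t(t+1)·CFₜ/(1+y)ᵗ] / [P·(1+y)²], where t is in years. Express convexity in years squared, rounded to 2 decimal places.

With y = 0.114:
  t   CF        PV=CF/(1+0.114)^t    t·PV        t(t+1)·PV
  1        77.50        69.5691        69.5691         139.1382
  2        77.50        62.4498       124.8997         374.6990
  3        77.50        56.0591       168.1773         672.7092
  4        77.50        50.3224       201.2894       1,006.4471
  5     1,077.50       628.0458     3,140.2291      18,841.3744
  Σ                    866.4462     3,704.1646      21,034.3679
P = 866.4462.
Convexity = Σ t(t+1)·PV / [P·(1+y)²] = 21,034.3679 / (866.4462 × 1.240996) = 19.56219.

19.56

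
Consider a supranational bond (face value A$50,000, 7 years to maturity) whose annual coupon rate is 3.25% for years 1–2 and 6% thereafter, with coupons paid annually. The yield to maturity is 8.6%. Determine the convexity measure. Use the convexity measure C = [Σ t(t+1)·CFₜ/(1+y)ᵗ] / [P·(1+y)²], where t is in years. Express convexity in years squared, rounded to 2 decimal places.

With y = 0.086:
  t   CF        PV=CF/(1+0.086)^t    t·PV        t(t+1)·PV
  1     1,625.00     1,496.3168     1,496.3168       2,992.6335
  2     1,625.00     1,377.8239     2,755.6478       8,266.9434
  3     3,000.00     2,342.2421     7,026.7262      28,106.9050
  4     3,000.00     2,156.7607     8,627.0426      43,135.2132
  5     3,000.00     1,985.9675     9,929.8373      59,579.0238
  6     3,000.00     1,828.6993    10,972.1959      76,805.3714
  7    53,000.00    29,748.6384   208,240.4688   1,665,923.7506
  Σ                 40,936.4486   249,048.2355   1,884,809.8409
P = 40,936.4486.
Convexity = Σ t(t+1)·PV / [P·(1+y)²] = 1,884,809.8409 / (40,936.4486 × 1.179396) = 39.03891.

39.04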